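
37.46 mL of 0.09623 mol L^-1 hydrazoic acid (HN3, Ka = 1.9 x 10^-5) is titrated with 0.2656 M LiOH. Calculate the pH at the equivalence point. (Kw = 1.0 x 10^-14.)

8.79

n(HN3) = 0.09623 x 0.03746 = 0.003605 mol; V(LiOH) at equivalence = 0.003605/0.2656 = 0.01357 L.
At equivalence all the acid is converted to N3-; total volume = 0.03746 + 0.01357 = 0.05103 L, so [N3-] = 0.003605/0.05103 = 0.07064 M.
Kb = Kw/Ka = 1.0e-14 / 1.9 x 10^-5 = 5.26e-10.
[OH^-] = sqrt(Kb x [N3-]) = sqrt(5.26e-10 x 0.07064) = 6.10e-6 M.
pOH = 5.21, so pH = 14.00 - 5.21 = 8.79.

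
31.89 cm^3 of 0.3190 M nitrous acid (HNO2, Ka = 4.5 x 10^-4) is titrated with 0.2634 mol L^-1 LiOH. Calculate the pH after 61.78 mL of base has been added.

n(acid) = 0.3190 x 0.03189 = 0.01017 mol; n(LiOH) added = 0.2634 x 0.06178 = 0.01627 mol.
Base is in excess by 0.01627 - 0.01017 = 0.006100 mol in a total volume of 0.09367 L.
[OH^-] = 0.006100/0.09367 = 0.06512 M, so pOH = 1.19 and pH = 14.00 - 1.19 = 12.81.

12.81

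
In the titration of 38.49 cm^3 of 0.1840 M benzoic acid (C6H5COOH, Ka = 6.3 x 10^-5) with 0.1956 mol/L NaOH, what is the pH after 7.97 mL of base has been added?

3.65

Initial n(C6H5COOH) = 0.1840 x 0.03849 = 0.007082 mol.
n(NaOH) added = 0.1956 x 0.007970 = 0.001559 mol, converting that many moles of C6H5COOH to C6H5COO-.
Remaining n(C6H5COOH) = 0.005523 mol; n(C6H5COO-) = 0.001559 mol.
By Henderson-Hasselbalch, pH = pKa + log([A^-]/[HA]) = 4.20 + log(0.001559/0.005523) = 4.20 + (-0.55) = 3.65.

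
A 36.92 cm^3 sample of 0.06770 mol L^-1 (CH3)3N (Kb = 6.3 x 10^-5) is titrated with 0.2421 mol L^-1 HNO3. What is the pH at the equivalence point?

n((CH3)3N) = 0.06770 x 0.03692 = 0.002499 mol; V(HNO3) at equivalence = 0.002499/0.2421 = 0.01032 L.
At equivalence the base is fully converted to (CH3)3NH+; total volume = 0.04724 L, so [(CH3)3NH+] = 0.002499/0.04724 = 0.05291 M.
Ka((CH3)3NH+) = Kw/Kb = 1.0e-14 / 6.3 x 10^-5 = 1.59e-10.
[H^+] = sqrt(Ka x [(CH3)3NH+]) = sqrt(1.59e-10 x 0.05291) = 2.90e-6 M.
pH = -log(2.90e-6) = 5.54.

5.54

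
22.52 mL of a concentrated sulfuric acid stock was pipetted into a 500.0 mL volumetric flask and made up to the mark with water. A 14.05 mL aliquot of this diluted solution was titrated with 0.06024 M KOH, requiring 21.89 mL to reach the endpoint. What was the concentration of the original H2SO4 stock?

1.04 M

n(KOH) = 0.06024 x 0.02189 = 0.001319 mol.
n(H2SO4) in the aliquot = 0.001319 x 1/2 = 0.0006593 mol.
[diluted H2SO4] = 0.0006593 / 0.01405 = 0.04693 M.
Dilution factor = 500.0/22.52 = 22.20, so [stock] = 0.04693 x 22.20 = 1.04 M.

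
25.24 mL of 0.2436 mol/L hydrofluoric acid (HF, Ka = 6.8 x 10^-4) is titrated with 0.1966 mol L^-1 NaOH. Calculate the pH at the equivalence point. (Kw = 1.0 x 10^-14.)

n(HF) = 0.2436 x 0.02524 = 0.006148 mol; V(NaOH) at equivalence = 0.006148/0.1966 = 0.03127 L.
At equivalence all the acid is converted to F-; total volume = 0.02524 + 0.03127 = 0.05651 L, so [F-] = 0.006148/0.05651 = 0.1088 M.
Kb = Kw/Ka = 1.0e-14 / 6.8 x 10^-4 = 1.47e-11.
[OH^-] = sqrt(Kb x [F-]) = sqrt(1.47e-11 x 0.1088) = 1.26e-6 M.
pOH = 5.90, so pH = 14.00 - 5.90 = 8.10.

8.10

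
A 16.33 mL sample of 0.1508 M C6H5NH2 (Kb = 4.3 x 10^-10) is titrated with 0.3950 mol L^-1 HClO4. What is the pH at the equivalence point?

n(C6H5NH2) = 0.1508 x 0.01633 = 0.002463 mol; V(HClO4) at equivalence = 0.002463/0.3950 = 0.006234 L.
At equivalence the base is fully converted to C6H5NH3+; total volume = 0.02256 L, so [C6H5NH3+] = 0.002463/0.02256 = 0.1091 M.
Ka(C6H5NH3+) = Kw/Kb = 1.0e-14 / 4.3 x 10^-10 = 2.33e-5.
[H^+] = sqrt(Ka x [C6H5NH3+]) = sqrt(2.33e-5 x 0.1091) = 0.00159 M.
pH = -log(0.00159) = 2.80.

2.80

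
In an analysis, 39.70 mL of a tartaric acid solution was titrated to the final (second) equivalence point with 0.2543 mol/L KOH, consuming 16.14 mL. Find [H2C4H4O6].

n(KOH) = 0.2543 x 0.01614 = 0.004104 mol.
At the final (second) equivalence point, 2 mol OH^- react per mol H2C4H4O6, so n(H2C4H4O6) = 0.004104 / 2 = 0.002052 mol.
[H2C4H4O6] = 0.002052 / 0.03970 L = 0.0517 M.

0.0517 M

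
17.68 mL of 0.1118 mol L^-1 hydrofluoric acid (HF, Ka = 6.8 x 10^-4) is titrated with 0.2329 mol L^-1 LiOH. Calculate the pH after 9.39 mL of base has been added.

11.89

n(acid) = 0.1118 x 0.01768 = 0.001977 mol; n(LiOH) added = 0.2329 x 0.009390 = 0.002187 mol.
Base is in excess by 0.002187 - 0.001977 = 0.0002103 mol in a total volume of 0.02707 L.
[OH^-] = 0.0002103/0.02707 = 0.007769 M, so pOH = 2.11 and pH = 14.00 - 2.11 = 11.89.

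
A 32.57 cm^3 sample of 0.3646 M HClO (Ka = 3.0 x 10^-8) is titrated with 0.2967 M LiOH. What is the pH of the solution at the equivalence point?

n(HClO) = 0.3646 x 0.03257 = 0.01188 mol; V(LiOH) at equivalence = 0.01188/0.2967 = 0.04002 L.
At equivalence all the acid is converted to ClO-; total volume = 0.03257 + 0.04002 = 0.07259 L, so [ClO-] = 0.01188/0.07259 = 0.1636 M.
Kb = Kw/Ka = 1.0e-14 / 3.0 x 10^-8 = 3.33e-7.
[OH^-] = sqrt(Kb x [ClO-]) = sqrt(3.33e-7 x 0.1636) = 0.000234 M.
pOH = 3.63, so pH = 14.00 - 3.63 = 10.37.

10.37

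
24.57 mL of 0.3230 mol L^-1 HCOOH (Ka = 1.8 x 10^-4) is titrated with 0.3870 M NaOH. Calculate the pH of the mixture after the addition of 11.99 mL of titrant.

3.89

Initial n(HCOOH) = 0.3230 x 0.02457 = 0.007936 mol.
n(NaOH) added = 0.3870 x 0.01199 = 0.004640 mol, converting that many moles of HCOOH to HCOO-.
Remaining n(HCOOH) = 0.003296 mol; n(HCOO-) = 0.004640 mol.
By Henderson-Hasselbalch, pH = pKa + log([A^-]/[HA]) = 3.74 + log(0.004640/0.003296) = 3.74 + (+0.15) = 3.89.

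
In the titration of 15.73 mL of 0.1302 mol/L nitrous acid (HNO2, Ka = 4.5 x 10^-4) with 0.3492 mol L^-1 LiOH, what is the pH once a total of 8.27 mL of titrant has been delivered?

n(acid) = 0.1302 x 0.01573 = 0.002048 mol; n(LiOH) added = 0.3492 x 0.008270 = 0.002888 mol.
Base is in excess by 0.002888 - 0.002048 = 0.0008398 mol in a total volume of 0.02400 L.
[OH^-] = 0.0008398/0.02400 = 0.03499 M, so pOH = 1.46 and pH = 14.00 - 1.46 = 12.54.

12.54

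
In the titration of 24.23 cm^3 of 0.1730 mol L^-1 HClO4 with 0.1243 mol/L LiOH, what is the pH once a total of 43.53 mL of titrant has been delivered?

12.26

n(acid) = 0.1730 x 0.02423 = 0.004192 mol; n(LiOH) added = 0.1243 x 0.04353 = 0.005411 mol.
Base is in excess by 0.005411 - 0.004192 = 0.001219 mol in a total volume of 0.06776 L.
[OH^-] = 0.001219/0.06776 = 0.01799 M, so pOH = 1.74 and pH = 14.00 - 1.74 = 12.26.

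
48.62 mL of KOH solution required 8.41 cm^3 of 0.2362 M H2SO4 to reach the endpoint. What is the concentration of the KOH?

n(H2SO4) delivered = 0.2362 x 0.008410 = 0.001986 mol.
The reaction is 2 KOH + 1 H2SO4, so n(KOH) = 0.001986 x 2/1 = 0.003973 mol.
[KOH] = 0.003973 mol / 0.04862 L = 0.0817 M.

0.0817 M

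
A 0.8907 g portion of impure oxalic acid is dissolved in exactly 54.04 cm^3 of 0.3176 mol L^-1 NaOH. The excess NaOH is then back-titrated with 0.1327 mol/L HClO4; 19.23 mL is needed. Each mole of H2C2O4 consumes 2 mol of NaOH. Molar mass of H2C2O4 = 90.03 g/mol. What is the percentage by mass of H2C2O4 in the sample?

73.8%

Total n(NaOH) added = 0.3176 x 0.05404 = 0.01716 mol.
n(HClO4) used = 0.1327 x 0.01923 = 0.002552 mol, which equals the excess n(NaOH).
So n(NaOH) consumed by the sample = 0.01716 - 0.002552 = 0.01461 mol.
n(H2C2O4) = 0.01461 / 2 = 0.007306 mol.
mass H2C2O4 = 0.007306 x 90.03 = 0.6577 g, so %H2C2O4 = 0.6577/0.8907 x 100 = 73.8%.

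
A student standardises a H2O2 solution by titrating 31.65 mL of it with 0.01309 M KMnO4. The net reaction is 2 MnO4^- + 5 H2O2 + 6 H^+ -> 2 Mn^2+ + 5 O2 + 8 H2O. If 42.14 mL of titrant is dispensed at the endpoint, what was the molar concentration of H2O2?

n(KMnO4) = 0.01309 x 0.04214 = 0.0005516 mol.
From the balanced equation, 2 mol KMnO4 reacts with 5 mol H2O2, so n(H2O2) = 0.0005516 x 5/2 = 0.001379 mol.
[H2O2] = 0.001379 / 0.03165 L = 0.0436 M.

0.0436 M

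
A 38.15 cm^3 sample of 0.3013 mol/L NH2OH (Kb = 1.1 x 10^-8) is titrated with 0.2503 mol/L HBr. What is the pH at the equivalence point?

3.45

n(NH2OH) = 0.3013 x 0.03815 = 0.01149 mol; V(HBr) at equivalence = 0.01149/0.2503 = 0.04592 L.
At equivalence the base is fully converted to NH3OH+; total volume = 0.08407 L, so [NH3OH+] = 0.01149/0.08407 = 0.1367 M.
Ka(NH3OH+) = Kw/Kb = 1.0e-14 / 1.1 x 10^-8 = 9.09e-7.
[H^+] = sqrt(Ka x [NH3OH+]) = sqrt(9.09e-7 x 0.1367) = 0.000353 M.
pH = -log(0.000353) = 3.45.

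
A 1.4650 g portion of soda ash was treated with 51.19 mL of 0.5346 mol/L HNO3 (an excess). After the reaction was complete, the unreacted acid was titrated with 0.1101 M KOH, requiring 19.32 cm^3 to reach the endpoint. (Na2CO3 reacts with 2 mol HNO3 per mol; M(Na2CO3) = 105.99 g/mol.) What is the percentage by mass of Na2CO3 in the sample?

Total n(HNO3) added = 0.5346 x 0.05119 = 0.02737 mol.
n(KOH) used = 0.1101 x 0.01932 = 0.002127 mol, which equals the excess n(HNO3).
So n(HNO3) consumed by the sample = 0.02737 - 0.002127 = 0.02524 mol.
n(Na2CO3) = 0.02524 / 2 = 0.01262 mol.
mass Na2CO3 = 0.01262 x 105.99 = 1.338 g, so %Na2CO3 = 1.338/1.4650 x 100 = 91.3%.

91.3%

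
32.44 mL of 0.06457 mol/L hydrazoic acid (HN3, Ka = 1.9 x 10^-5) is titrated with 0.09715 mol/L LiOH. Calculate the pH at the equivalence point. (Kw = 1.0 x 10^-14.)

8.65

n(HN3) = 0.06457 x 0.03244 = 0.002095 mol; V(LiOH) at equivalence = 0.002095/0.09715 = 0.02156 L.
At equivalence all the acid is converted to N3-; total volume = 0.03244 + 0.02156 = 0.05400 L, so [N3-] = 0.002095/0.05400 = 0.03879 M.
Kb = Kw/Ka = 1.0e-14 / 1.9 x 10^-5 = 5.26e-10.
[OH^-] = sqrt(Kb x [N3-]) = sqrt(5.26e-10 x 0.03879) = 4.52e-6 M.
pOH = 5.35, so pH = 14.00 - 5.35 = 8.65.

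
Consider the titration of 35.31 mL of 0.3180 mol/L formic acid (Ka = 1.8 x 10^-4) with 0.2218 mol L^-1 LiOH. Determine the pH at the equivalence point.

8.43

n(HCOOH) = 0.3180 x 0.03531 = 0.01123 mol; V(LiOH) at equivalence = 0.01123/0.2218 = 0.05062 L.
At equivalence all the acid is converted to HCOO-; total volume = 0.03531 + 0.05062 = 0.08593 L, so [HCOO-] = 0.01123/0.08593 = 0.1307 M.
Kb = Kw/Ka = 1.0e-14 / 1.8 x 10^-4 = 5.56e-11.
[OH^-] = sqrt(Kb x [HCOO-]) = sqrt(5.56e-11 x 0.1307) = 2.69e-6 M.
pOH = 5.57, so pH = 14.00 - 5.57 = 8.43.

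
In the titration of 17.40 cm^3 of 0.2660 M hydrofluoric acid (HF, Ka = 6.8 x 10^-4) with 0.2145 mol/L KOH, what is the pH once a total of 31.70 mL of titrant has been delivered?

n(acid) = 0.2660 x 0.01740 = 0.004628 mol; n(KOH) added = 0.2145 x 0.03170 = 0.006800 mol.
Base is in excess by 0.006800 - 0.004628 = 0.002171 mol in a total volume of 0.04910 L.
[OH^-] = 0.002171/0.04910 = 0.04422 M, so pOH = 1.35 and pH = 14.00 - 1.35 = 12.65.

12.65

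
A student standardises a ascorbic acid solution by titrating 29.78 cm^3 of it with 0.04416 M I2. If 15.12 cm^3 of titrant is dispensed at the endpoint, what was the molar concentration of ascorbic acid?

n(I2) = 0.04416 x 0.01512 = 0.0006677 mol.
From the balanced equation, 1 mol I2 reacts with 1 mol ascorbic acid, so n(ascorbic acid) = 0.0006677 x 1/1 = 0.0006677 mol.
[ascorbic acid] = 0.0006677 / 0.02978 L = 0.0224 M.

0.0224 M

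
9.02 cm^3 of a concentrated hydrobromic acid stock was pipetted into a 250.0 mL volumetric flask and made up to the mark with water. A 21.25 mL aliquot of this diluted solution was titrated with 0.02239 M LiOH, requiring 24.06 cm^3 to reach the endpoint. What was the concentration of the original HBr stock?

n(LiOH) = 0.02239 x 0.02406 = 0.0005387 mol.
n(HBr) in the aliquot = 0.0005387 mol.
[diluted HBr] = 0.0005387 / 0.02125 = 0.02535 M.
Dilution factor = 250.0/9.020 = 27.72, so [stock] = 0.02535 x 27.72 = 0.703 M.

0.703 M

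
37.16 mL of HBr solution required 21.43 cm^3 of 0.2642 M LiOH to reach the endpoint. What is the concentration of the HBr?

n(LiOH) delivered = 0.2642 x 0.02143 = 0.005662 mol.
For a 1:1 reaction, n(HBr) = 0.005662 mol.
[HBr] = 0.005662 mol / 0.03716 L = 0.152 M.

0.152 M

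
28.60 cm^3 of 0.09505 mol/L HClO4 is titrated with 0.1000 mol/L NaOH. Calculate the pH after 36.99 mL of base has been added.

n(acid) = 0.09505 x 0.02860 = 0.002718 mol; n(NaOH) added = 0.1000 x 0.03699 = 0.003699 mol.
Base is in excess by 0.003699 - 0.002718 = 0.0009806 mol in a total volume of 0.06559 L.
[OH^-] = 0.0009806/0.06559 = 0.01495 M, so pOH = 1.83 and pH = 14.00 - 1.83 = 12.17.

12.17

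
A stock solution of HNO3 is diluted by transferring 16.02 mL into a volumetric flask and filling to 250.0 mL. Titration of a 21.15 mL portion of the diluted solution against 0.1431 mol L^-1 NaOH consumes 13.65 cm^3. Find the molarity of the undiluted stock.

1.44 M

n(NaOH) = 0.1431 x 0.01365 = 0.001953 mol.
n(HNO3) in the aliquot = 0.001953 mol.
[diluted HNO3] = 0.001953 / 0.02115 = 0.09236 M.
Dilution factor = 250.0/16.02 = 15.61, so [stock] = 0.09236 x 15.61 = 1.44 M.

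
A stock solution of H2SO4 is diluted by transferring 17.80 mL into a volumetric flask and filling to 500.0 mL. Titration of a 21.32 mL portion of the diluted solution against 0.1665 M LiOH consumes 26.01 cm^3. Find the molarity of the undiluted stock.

n(LiOH) = 0.1665 x 0.02601 = 0.004331 mol.
n(H2SO4) in the aliquot = 0.004331 x 1/2 = 0.002165 mol.
[diluted H2SO4] = 0.002165 / 0.02132 = 0.1016 M.
Dilution factor = 500.0/17.80 = 28.09, so [stock] = 0.1016 x 28.09 = 2.85 M.

2.85 M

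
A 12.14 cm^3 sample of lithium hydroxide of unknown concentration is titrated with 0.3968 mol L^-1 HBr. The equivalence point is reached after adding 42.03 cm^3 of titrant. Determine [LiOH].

1.37 M

n(HBr) delivered = 0.3968 x 0.04203 = 0.01668 mol.
For a 1:1 reaction, n(LiOH) = 0.01668 mol.
[LiOH] = 0.01668 mol / 0.01214 L = 1.37 M.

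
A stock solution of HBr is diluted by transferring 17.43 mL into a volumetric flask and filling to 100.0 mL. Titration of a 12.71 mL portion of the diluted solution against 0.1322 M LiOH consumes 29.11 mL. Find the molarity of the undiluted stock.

n(LiOH) = 0.1322 x 0.02911 = 0.003848 mol.
n(HBr) in the aliquot = 0.003848 mol.
[diluted HBr] = 0.003848 / 0.01271 = 0.3028 M.
Dilution factor = 100.0/17.43 = 5.737, so [stock] = 0.3028 x 5.737 = 1.74 M.

1.74 M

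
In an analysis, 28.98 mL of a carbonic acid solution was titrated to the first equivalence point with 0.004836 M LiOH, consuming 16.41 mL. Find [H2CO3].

n(LiOH) = 0.004836 x 0.01641 = 7.936e-5 mol.
At the first equivalence point, 1 mol OH^- react per mol H2CO3, so n(H2CO3) = 7.936e-5 / 1 = 7.936e-5 mol.
[H2CO3] = 7.936e-5 / 0.02898 L = 0.00274 M.

0.00274 M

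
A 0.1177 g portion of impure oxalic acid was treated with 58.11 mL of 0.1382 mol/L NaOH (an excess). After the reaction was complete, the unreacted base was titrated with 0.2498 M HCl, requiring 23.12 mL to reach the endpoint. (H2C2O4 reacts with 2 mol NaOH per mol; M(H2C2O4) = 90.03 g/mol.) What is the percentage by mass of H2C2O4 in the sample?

86.3%

Total n(NaOH) added = 0.1382 x 0.05811 = 0.008031 mol.
n(HCl) used = 0.2498 x 0.02312 = 0.005775 mol, which equals the excess n(NaOH).
So n(NaOH) consumed by the sample = 0.008031 - 0.005775 = 0.002255 mol.
n(H2C2O4) = 0.002255 / 2 = 0.001128 mol.
mass H2C2O4 = 0.001128 x 90.03 = 0.1015 g, so %H2C2O4 = 0.1015/0.1177 x 100 = 86.3%.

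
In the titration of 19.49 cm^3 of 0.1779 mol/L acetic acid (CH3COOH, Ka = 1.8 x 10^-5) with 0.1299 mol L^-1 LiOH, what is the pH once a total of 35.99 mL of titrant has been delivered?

12.34

n(acid) = 0.1779 x 0.01949 = 0.003467 mol; n(LiOH) added = 0.1299 x 0.03599 = 0.004675 mol.
Base is in excess by 0.004675 - 0.003467 = 0.001208 mol in a total volume of 0.05548 L.
[OH^-] = 0.001208/0.05548 = 0.02177 M, so pOH = 1.66 and pH = 14.00 - 1.66 = 12.34.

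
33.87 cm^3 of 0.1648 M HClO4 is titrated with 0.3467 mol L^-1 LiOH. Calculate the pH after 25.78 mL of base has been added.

n(acid) = 0.1648 x 0.03387 = 0.005582 mol; n(LiOH) added = 0.3467 x 0.02578 = 0.008938 mol.
Base is in excess by 0.008938 - 0.005582 = 0.003356 mol in a total volume of 0.05965 L.
[OH^-] = 0.003356/0.05965 = 0.05626 M, so pOH = 1.25 and pH = 14.00 - 1.25 = 12.75.

12.75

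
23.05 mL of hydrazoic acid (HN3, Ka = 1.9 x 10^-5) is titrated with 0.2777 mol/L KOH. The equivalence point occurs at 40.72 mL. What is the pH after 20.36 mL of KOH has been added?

4.72

20.36 mL is exactly half the equivalence volume (40.72/2), i.e. the half-equivalence point.
There, n(HA) = n(A^-), so pH = pKa = -log(1.9 x 10^-5) = 4.72.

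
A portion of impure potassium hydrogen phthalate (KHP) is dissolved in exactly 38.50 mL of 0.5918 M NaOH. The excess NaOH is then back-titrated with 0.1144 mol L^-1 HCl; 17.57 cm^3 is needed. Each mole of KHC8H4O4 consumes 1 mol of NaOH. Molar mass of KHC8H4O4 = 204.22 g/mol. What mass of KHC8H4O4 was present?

4.24 g

Total n(NaOH) added = 0.5918 x 0.03850 = 0.02278 mol.
n(HCl) used = 0.1144 x 0.01757 = 0.002010 mol, which equals the excess n(NaOH).
So n(NaOH) consumed by the sample = 0.02278 - 0.002010 = 0.02077 mol.
n(KHC8H4O4) = 0.02077 / 1 = 0.02077 mol.
mass = 0.02077 mol x 204.22 g/mol = 4.24 g.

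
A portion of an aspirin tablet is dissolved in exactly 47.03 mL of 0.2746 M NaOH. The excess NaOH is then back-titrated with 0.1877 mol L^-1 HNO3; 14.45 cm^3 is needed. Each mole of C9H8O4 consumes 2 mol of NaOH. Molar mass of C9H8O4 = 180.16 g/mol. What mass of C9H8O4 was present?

Total n(NaOH) added = 0.2746 x 0.04703 = 0.01291 mol.
n(HNO3) used = 0.1877 x 0.01445 = 0.002712 mol, which equals the excess n(NaOH).
So n(NaOH) consumed by the sample = 0.01291 - 0.002712 = 0.01020 mol.
n(C9H8O4) = 0.01020 / 2 = 0.005101 mol.
mass = 0.005101 mol x 180.16 g/mol = 0.919 g.

0.919 g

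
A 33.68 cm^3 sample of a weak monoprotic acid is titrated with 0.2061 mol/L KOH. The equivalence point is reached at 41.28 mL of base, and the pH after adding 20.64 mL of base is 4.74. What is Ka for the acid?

20.64 mL is half of the equivalence volume, so this is the half-equivalence point where [HA] = [A^-].
At half-equivalence pH = pKa, so pKa = 4.74.
Ka = 10^(-4.74) = 1.8 x 10^-5.

1.8 x 10^-5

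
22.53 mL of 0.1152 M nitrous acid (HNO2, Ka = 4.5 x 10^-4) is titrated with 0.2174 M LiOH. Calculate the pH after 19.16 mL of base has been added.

12.58

n(acid) = 0.1152 x 0.02253 = 0.002595 mol; n(LiOH) added = 0.2174 x 0.01916 = 0.004165 mol.
Base is in excess by 0.004165 - 0.002595 = 0.001570 mol in a total volume of 0.04169 L.
[OH^-] = 0.001570/0.04169 = 0.03766 M, so pOH = 1.42 and pH = 14.00 - 1.42 = 12.58.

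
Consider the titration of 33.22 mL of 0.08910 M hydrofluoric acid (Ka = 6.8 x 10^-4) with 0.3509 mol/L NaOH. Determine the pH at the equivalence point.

8.01

n(HF) = 0.08910 x 0.03322 = 0.002960 mol; V(NaOH) at equivalence = 0.002960/0.3509 = 0.008435 L.
At equivalence all the acid is converted to F-; total volume = 0.03322 + 0.008435 = 0.04166 L, so [F-] = 0.002960/0.04166 = 0.07106 M.
Kb = Kw/Ka = 1.0e-14 / 6.8 x 10^-4 = 1.47e-11.
[OH^-] = sqrt(Kb x [F-]) = sqrt(1.47e-11 x 0.07106) = 1.02e-6 M.
pOH = 5.99, so pH = 14.00 - 5.99 = 8.01.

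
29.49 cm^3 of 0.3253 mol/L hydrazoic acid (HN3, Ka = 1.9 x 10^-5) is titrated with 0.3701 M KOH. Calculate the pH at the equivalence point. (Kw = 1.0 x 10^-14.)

n(HN3) = 0.3253 x 0.02949 = 0.009593 mol; V(KOH) at equivalence = 0.009593/0.3701 = 0.02592 L.
At equivalence all the acid is converted to N3-; total volume = 0.02949 + 0.02592 = 0.05541 L, so [N3-] = 0.009593/0.05541 = 0.1731 M.
Kb = Kw/Ka = 1.0e-14 / 1.9 x 10^-5 = 5.26e-10.
[OH^-] = sqrt(Kb x [N3-]) = sqrt(5.26e-10 x 0.1731) = 9.55e-6 M.
pOH = 5.02, so pH = 14.00 - 5.02 = 8.98.

8.98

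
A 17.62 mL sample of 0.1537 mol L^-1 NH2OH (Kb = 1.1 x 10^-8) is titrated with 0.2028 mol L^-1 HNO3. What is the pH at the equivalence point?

n(NH2OH) = 0.1537 x 0.01762 = 0.002708 mol; V(HNO3) at equivalence = 0.002708/0.2028 = 0.01335 L.
At equivalence the base is fully converted to NH3OH+; total volume = 0.03097 L, so [NH3OH+] = 0.002708/0.03097 = 0.08743 M.
Ka(NH3OH+) = Kw/Kb = 1.0e-14 / 1.1 x 10^-8 = 9.09e-7.
[H^+] = sqrt(Ka x [NH3OH+]) = sqrt(9.09e-7 x 0.08743) = 0.000282 M.
pH = -log(0.000282) = 3.55.

3.55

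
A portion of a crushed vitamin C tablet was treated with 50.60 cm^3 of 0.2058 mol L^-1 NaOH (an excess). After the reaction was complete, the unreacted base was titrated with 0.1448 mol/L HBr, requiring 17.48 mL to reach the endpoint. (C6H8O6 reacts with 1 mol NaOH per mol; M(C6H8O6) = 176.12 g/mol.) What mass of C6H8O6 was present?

Total n(NaOH) added = 0.2058 x 0.05060 = 0.01041 mol.
n(HBr) used = 0.1448 x 0.01748 = 0.002531 mol, which equals the excess n(NaOH).
So n(NaOH) consumed by the sample = 0.01041 - 0.002531 = 0.007882 mol.
n(C6H8O6) = 0.007882 / 1 = 0.007882 mol.
mass = 0.007882 mol x 176.12 g/mol = 1.39 g.

1.39 g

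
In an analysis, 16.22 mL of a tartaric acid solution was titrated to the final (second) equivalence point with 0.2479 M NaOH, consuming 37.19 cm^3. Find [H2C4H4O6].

0.284 M

n(NaOH) = 0.2479 x 0.03719 = 0.009219 mol.
At the final (second) equivalence point, 2 mol OH^- react per mol H2C4H4O6, so n(H2C4H4O6) = 0.009219 / 2 = 0.004610 mol.
[H2C4H4O6] = 0.004610 / 0.01622 L = 0.284 M.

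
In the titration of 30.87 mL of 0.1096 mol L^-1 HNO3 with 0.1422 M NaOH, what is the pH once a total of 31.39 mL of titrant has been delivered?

n(acid) = 0.1096 x 0.03087 = 0.003383 mol; n(NaOH) added = 0.1422 x 0.03139 = 0.004464 mol.
Base is in excess by 0.004464 - 0.003383 = 0.001080 mol in a total volume of 0.06226 L.
[OH^-] = 0.001080/0.06226 = 0.01735 M, so pOH = 1.76 and pH = 14.00 - 1.76 = 12.24.

12.24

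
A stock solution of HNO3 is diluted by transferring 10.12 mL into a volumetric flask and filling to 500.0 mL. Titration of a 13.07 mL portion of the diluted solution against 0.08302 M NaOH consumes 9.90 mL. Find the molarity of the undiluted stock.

n(NaOH) = 0.08302 x 0.009900 = 0.0008219 mol.
n(HNO3) in the aliquot = 0.0008219 mol.
[diluted HNO3] = 0.0008219 / 0.01307 = 0.06288 M.
Dilution factor = 500.0/10.12 = 49.41, so [stock] = 0.06288 x 49.41 = 3.11 M.

3.11 M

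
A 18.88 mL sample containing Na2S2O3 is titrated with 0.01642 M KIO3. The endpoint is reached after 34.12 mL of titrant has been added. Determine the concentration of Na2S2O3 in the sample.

0.178 M

n(KIO3) = 0.01642 x 0.03412 = 0.0005603 mol.
From the balanced equation, 1 mol KIO3 reacts with 6 mol Na2S2O3, so n(Na2S2O3) = 0.0005603 x 6/1 = 0.003362 mol.
[Na2S2O3] = 0.003362 / 0.01888 L = 0.178 M.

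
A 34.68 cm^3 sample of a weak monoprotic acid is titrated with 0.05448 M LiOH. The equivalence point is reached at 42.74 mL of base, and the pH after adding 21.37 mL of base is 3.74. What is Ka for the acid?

21.37 mL is half of the equivalence volume, so this is the half-equivalence point where [HA] = [A^-].
At half-equivalence pH = pKa, so pKa = 3.74.
Ka = 10^(-3.74) = 1.8 x 10^-4.

1.8 x 10^-4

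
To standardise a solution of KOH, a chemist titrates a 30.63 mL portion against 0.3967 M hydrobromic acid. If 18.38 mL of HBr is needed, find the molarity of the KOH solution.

0.238 M

n(HBr) delivered = 0.3967 x 0.01838 = 0.007291 mol.
For a 1:1 reaction, n(KOH) = 0.007291 mol.
[KOH] = 0.007291 mol / 0.03063 L = 0.238 M.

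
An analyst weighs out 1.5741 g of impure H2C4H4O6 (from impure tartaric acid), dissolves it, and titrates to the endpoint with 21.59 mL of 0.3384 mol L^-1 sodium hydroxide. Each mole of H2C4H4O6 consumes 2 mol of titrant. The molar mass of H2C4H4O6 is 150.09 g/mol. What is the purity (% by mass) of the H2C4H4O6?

n(NaOH) = 0.3384 x 0.02159 = 0.007306 mol.
n(H2C4H4O6) = 0.007306 / 2 = 0.003653 mol.
mass of H2C4H4O6 = 0.003653 x 150.09 = 0.5483 g.
% purity = 0.5483 / 1.5741 x 100 = 34.8%.

34.8%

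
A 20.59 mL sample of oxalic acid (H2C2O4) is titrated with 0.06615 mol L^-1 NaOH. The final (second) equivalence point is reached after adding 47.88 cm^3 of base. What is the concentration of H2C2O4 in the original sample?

0.0769 M

n(NaOH) = 0.06615 x 0.04788 = 0.003167 mol.
At the final (second) equivalence point, 2 mol OH^- react per mol H2C2O4, so n(H2C2O4) = 0.003167 / 2 = 0.001584 mol.
[H2C2O4] = 0.001584 / 0.02059 L = 0.0769 M.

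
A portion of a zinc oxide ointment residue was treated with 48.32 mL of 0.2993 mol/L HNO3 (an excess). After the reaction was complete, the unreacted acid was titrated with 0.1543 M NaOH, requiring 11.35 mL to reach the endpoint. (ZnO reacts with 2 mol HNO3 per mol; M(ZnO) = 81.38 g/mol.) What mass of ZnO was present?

0.517 g

Total n(HNO3) added = 0.2993 x 0.04832 = 0.01446 mol.
n(NaOH) used = 0.1543 x 0.01135 = 0.001751 mol, which equals the excess n(HNO3).
So n(HNO3) consumed by the sample = 0.01446 - 0.001751 = 0.01271 mol.
n(ZnO) = 0.01271 / 2 = 0.006355 mol.
mass = 0.006355 mol x 81.38 g/mol = 0.517 g.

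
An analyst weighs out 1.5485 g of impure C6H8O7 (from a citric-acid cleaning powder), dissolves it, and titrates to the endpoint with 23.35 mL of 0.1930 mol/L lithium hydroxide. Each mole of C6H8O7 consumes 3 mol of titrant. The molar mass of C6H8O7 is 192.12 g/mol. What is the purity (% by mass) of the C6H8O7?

n(LiOH) = 0.1930 x 0.02335 = 0.004507 mol.
n(C6H8O7) = 0.004507 / 3 = 0.001502 mol.
mass of C6H8O7 = 0.001502 x 192.12 = 0.2886 g.
% purity = 0.2886 / 1.5485 x 100 = 18.6%.

18.6%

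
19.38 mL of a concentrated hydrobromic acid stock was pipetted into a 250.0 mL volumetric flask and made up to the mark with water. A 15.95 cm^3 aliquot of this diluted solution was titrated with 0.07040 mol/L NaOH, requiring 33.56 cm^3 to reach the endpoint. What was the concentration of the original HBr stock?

n(NaOH) = 0.07040 x 0.03356 = 0.002363 mol.
n(HBr) in the aliquot = 0.002363 mol.
[diluted HBr] = 0.002363 / 0.01595 = 0.1481 M.
Dilution factor = 250.0/19.38 = 12.90, so [stock] = 0.1481 x 12.90 = 1.91 M.

1.91 M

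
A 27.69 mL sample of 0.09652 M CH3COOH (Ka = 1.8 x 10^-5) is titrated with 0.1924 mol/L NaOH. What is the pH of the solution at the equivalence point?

8.78

n(CH3COOH) = 0.09652 x 0.02769 = 0.002673 mol; V(NaOH) at equivalence = 0.002673/0.1924 = 0.01389 L.
At equivalence all the acid is converted to CH3COO-; total volume = 0.02769 + 0.01389 = 0.04158 L, so [CH3COO-] = 0.002673/0.04158 = 0.06428 M.
Kb = Kw/Ka = 1.0e-14 / 1.8 x 10^-5 = 5.56e-10.
[OH^-] = sqrt(Kb x [CH3COO-]) = sqrt(5.56e-10 x 0.06428) = 5.98e-6 M.
pOH = 5.22, so pH = 14.00 - 5.22 = 8.78.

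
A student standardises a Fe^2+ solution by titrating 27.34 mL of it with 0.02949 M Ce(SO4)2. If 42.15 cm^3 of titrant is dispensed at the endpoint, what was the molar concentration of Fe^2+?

n(Ce(SO4)2) = 0.02949 x 0.04215 = 0.001243 mol.
From the balanced equation, 1 mol Ce(SO4)2 reacts with 1 mol Fe^2+, so n(Fe^2+) = 0.001243 x 1/1 = 0.001243 mol.
[Fe^2+] = 0.001243 / 0.02734 L = 0.0455 M.

0.0455 M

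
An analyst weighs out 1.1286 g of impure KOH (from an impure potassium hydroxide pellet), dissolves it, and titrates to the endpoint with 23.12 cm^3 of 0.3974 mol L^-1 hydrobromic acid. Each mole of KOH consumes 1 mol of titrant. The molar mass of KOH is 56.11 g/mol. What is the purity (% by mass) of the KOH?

45.7%

n(HBr) = 0.3974 x 0.02312 = 0.009188 mol.
n(KOH) = 0.009188 / 1 = 0.009188 mol.
mass of KOH = 0.009188 x 56.11 = 0.5155 g.
% purity = 0.5155 / 1.1286 x 100 = 45.7%.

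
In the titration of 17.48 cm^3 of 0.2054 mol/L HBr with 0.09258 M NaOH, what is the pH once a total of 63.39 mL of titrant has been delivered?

n(acid) = 0.2054 x 0.01748 = 0.003590 mol; n(NaOH) added = 0.09258 x 0.06339 = 0.005869 mol.
Base is in excess by 0.005869 - 0.003590 = 0.002278 mol in a total volume of 0.08087 L.
[OH^-] = 0.002278/0.08087 = 0.02817 M, so pOH = 1.55 and pH = 14.00 - 1.55 = 12.45.

12.45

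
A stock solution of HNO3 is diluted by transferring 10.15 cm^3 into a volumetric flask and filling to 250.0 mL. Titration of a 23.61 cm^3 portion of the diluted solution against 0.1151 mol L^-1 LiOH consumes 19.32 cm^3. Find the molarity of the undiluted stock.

2.32 M

n(LiOH) = 0.1151 x 0.01932 = 0.002224 mol.
n(HNO3) in the aliquot = 0.002224 mol.
[diluted HNO3] = 0.002224 / 0.02361 = 0.09419 M.
Dilution factor = 250.0/10.15 = 24.63, so [stock] = 0.09419 x 24.63 = 2.32 M.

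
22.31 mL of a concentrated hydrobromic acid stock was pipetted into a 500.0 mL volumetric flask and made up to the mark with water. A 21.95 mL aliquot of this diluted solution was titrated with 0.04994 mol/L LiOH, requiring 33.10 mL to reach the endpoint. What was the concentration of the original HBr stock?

1.69 M

n(LiOH) = 0.04994 x 0.03310 = 0.001653 mol.
n(HBr) in the aliquot = 0.001653 mol.
[diluted HBr] = 0.001653 / 0.02195 = 0.07531 M.
Dilution factor = 500.0/22.31 = 22.41, so [stock] = 0.07531 x 22.41 = 1.69 M.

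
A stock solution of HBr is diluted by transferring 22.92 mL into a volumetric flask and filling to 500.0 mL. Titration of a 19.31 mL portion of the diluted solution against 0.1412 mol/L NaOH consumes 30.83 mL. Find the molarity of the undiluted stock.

n(NaOH) = 0.1412 x 0.03083 = 0.004353 mol.
n(HBr) in the aliquot = 0.004353 mol.
[diluted HBr] = 0.004353 / 0.01931 = 0.2254 M.
Dilution factor = 500.0/22.92 = 21.82, so [stock] = 0.2254 x 21.82 = 4.92 M.

4.92 M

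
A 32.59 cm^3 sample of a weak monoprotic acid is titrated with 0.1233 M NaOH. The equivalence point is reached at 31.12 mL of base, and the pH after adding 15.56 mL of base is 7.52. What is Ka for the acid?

3.0 x 10^-8

15.56 mL is half of the equivalence volume, so this is the half-equivalence point where [HA] = [A^-].
At half-equivalence pH = pKa, so pKa = 7.52.
Ka = 10^(-7.52) = 3.0 x 10^-8.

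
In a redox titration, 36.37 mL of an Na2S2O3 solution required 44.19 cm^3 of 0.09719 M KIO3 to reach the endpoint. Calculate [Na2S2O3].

0.709 M

n(KIO3) = 0.09719 x 0.04419 = 0.004295 mol.
From the balanced equation, 1 mol KIO3 reacts with 6 mol Na2S2O3, so n(Na2S2O3) = 0.004295 x 6/1 = 0.02577 mol.
[Na2S2O3] = 0.02577 / 0.03637 L = 0.709 M.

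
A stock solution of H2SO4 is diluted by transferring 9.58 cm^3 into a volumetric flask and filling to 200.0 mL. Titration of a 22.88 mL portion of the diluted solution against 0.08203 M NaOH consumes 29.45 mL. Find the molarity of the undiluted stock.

n(NaOH) = 0.08203 x 0.02945 = 0.002416 mol.
n(H2SO4) in the aliquot = 0.002416 x 1/2 = 0.001208 mol.
[diluted H2SO4] = 0.001208 / 0.02288 = 0.05279 M.
Dilution factor = 200.0/9.580 = 20.88, so [stock] = 0.05279 x 20.88 = 1.10 M.

1.10 M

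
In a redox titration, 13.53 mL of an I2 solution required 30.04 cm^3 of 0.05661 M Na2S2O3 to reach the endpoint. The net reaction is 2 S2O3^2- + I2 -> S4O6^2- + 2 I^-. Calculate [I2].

n(Na2S2O3) = 0.05661 x 0.03004 = 0.001701 mol.
From the balanced equation, 2 mol Na2S2O3 reacts with 1 mol I2, so n(I2) = 0.001701 x 1/2 = 0.0008503 mol.
[I2] = 0.0008503 / 0.01353 L = 0.0628 M.

0.0628 M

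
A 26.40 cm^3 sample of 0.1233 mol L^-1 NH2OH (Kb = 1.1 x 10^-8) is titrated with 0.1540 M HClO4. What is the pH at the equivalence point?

n(NH2OH) = 0.1233 x 0.02640 = 0.003255 mol; V(HClO4) at equivalence = 0.003255/0.1540 = 0.02114 L.
At equivalence the base is fully converted to NH3OH+; total volume = 0.04754 L, so [NH3OH+] = 0.003255/0.04754 = 0.06848 M.
Ka(NH3OH+) = Kw/Kb = 1.0e-14 / 1.1 x 10^-8 = 9.09e-7.
[H^+] = sqrt(Ka x [NH3OH+]) = sqrt(9.09e-7 x 0.06848) = 0.000250 M.
pH = -log(0.000250) = 3.60.

3.60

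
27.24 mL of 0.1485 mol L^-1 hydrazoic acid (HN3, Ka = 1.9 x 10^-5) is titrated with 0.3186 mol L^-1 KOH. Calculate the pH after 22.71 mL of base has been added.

n(acid) = 0.1485 x 0.02724 = 0.004045 mol; n(KOH) added = 0.3186 x 0.02271 = 0.007235 mol.
Base is in excess by 0.007235 - 0.004045 = 0.003190 mol in a total volume of 0.04995 L.
[OH^-] = 0.003190/0.04995 = 0.06387 M, so pOH = 1.19 and pH = 14.00 - 1.19 = 12.81.

12.81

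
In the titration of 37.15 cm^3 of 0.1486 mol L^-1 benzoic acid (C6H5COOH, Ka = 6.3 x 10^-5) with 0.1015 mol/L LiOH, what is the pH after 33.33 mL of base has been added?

4.40

Initial n(C6H5COOH) = 0.1486 x 0.03715 = 0.005520 mol.
n(LiOH) added = 0.1015 x 0.03333 = 0.003383 mol, converting that many moles of C6H5COOH to C6H5COO-.
Remaining n(C6H5COOH) = 0.002137 mol; n(C6H5COO-) = 0.003383 mol.
By Henderson-Hasselbalch, pH = pKa + log([A^-]/[HA]) = 4.20 + log(0.003383/0.002137) = 4.20 + (+0.20) = 4.40.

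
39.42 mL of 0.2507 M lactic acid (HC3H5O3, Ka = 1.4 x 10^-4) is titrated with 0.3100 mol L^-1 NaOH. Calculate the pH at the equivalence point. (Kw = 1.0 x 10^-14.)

n(HC3H5O3) = 0.2507 x 0.03942 = 0.009883 mol; V(NaOH) at equivalence = 0.009883/0.3100 = 0.03188 L.
At equivalence all the acid is converted to C3H5O3-; total volume = 0.03942 + 0.03188 = 0.07130 L, so [C3H5O3-] = 0.009883/0.07130 = 0.1386 M.
Kb = Kw/Ka = 1.0e-14 / 1.4 x 10^-4 = 7.14e-11.
[OH^-] = sqrt(Kb x [C3H5O3-]) = sqrt(7.14e-11 x 0.1386) = 3.15e-6 M.
pOH = 5.50, so pH = 14.00 - 5.50 = 8.50.

8.50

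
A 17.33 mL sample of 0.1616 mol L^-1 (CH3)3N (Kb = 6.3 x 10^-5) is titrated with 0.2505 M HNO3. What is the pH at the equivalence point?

5.40

n((CH3)3N) = 0.1616 x 0.01733 = 0.002801 mol; V(HNO3) at equivalence = 0.002801/0.2505 = 0.01118 L.
At equivalence the base is fully converted to (CH3)3NH+; total volume = 0.02851 L, so [(CH3)3NH+] = 0.002801/0.02851 = 0.09823 M.
Ka((CH3)3NH+) = Kw/Kb = 1.0e-14 / 6.3 x 10^-5 = 1.59e-10.
[H^+] = sqrt(Ka x [(CH3)3NH+]) = sqrt(1.59e-10 x 0.09823) = 3.95e-6 M.
pH = -log(3.95e-6) = 5.40.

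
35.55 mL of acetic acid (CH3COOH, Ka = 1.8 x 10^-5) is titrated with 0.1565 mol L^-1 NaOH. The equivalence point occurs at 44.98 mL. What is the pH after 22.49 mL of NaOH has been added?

4.74

22.49 mL is exactly half the equivalence volume (44.98/2), i.e. the half-equivalence point.
There, n(HA) = n(A^-), so pH = pKa = -log(1.8 x 10^-5) = 4.74.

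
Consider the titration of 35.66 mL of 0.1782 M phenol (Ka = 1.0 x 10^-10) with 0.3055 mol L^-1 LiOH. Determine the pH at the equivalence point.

11.53

n(C6H5OH) = 0.1782 x 0.03566 = 0.006355 mol; V(LiOH) at equivalence = 0.006355/0.3055 = 0.02080 L.
At equivalence all the acid is converted to C6H5O-; total volume = 0.03566 + 0.02080 = 0.05646 L, so [C6H5O-] = 0.006355/0.05646 = 0.1125 M.
Kb = Kw/Ka = 1.0e-14 / 1.0 x 10^-10 = 0.000100.
[OH^-] = sqrt(Kb x [C6H5O-]) = sqrt(0.000100 x 0.1125) = 0.00335 M.
pOH = 2.47, so pH = 14.00 - 2.47 = 11.53.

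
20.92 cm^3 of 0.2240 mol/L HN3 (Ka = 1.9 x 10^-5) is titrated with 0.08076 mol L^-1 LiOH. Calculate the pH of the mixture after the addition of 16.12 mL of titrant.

4.31

Initial n(HN3) = 0.2240 x 0.02092 = 0.004686 mol.
n(LiOH) added = 0.08076 x 0.01612 = 0.001302 mol, converting that many moles of HN3 to N3-.
Remaining n(HN3) = 0.003384 mol; n(N3-) = 0.001302 mol.
By Henderson-Hasselbalch, pH = pKa + log([A^-]/[HA]) = 4.72 + log(0.001302/0.003384) = 4.72 + (-0.41) = 4.31.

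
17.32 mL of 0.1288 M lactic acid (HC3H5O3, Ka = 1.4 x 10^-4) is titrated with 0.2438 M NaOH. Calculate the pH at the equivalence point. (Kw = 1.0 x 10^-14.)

n(HC3H5O3) = 0.1288 x 0.01732 = 0.002231 mol; V(NaOH) at equivalence = 0.002231/0.2438 = 0.009150 L.
At equivalence all the acid is converted to C3H5O3-; total volume = 0.01732 + 0.009150 = 0.02647 L, so [C3H5O3-] = 0.002231/0.02647 = 0.08428 M.
Kb = Kw/Ka = 1.0e-14 / 1.4 x 10^-4 = 7.14e-11.
[OH^-] = sqrt(Kb x [C3H5O3-]) = sqrt(7.14e-11 x 0.08428) = 2.45e-6 M.
pOH = 5.61, so pH = 14.00 - 5.61 = 8.39.

8.39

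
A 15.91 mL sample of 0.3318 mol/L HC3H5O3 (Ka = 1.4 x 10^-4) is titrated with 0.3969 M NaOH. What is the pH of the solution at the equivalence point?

8.56

n(HC3H5O3) = 0.3318 x 0.01591 = 0.005279 mol; V(NaOH) at equivalence = 0.005279/0.3969 = 0.01330 L.
At equivalence all the acid is converted to C3H5O3-; total volume = 0.01591 + 0.01330 = 0.02921 L, so [C3H5O3-] = 0.005279/0.02921 = 0.1807 M.
Kb = Kw/Ka = 1.0e-14 / 1.4 x 10^-4 = 7.14e-11.
[OH^-] = sqrt(Kb x [C3H5O3-]) = sqrt(7.14e-11 x 0.1807) = 3.59e-6 M.
pOH = 5.44, so pH = 14.00 - 5.44 = 8.56.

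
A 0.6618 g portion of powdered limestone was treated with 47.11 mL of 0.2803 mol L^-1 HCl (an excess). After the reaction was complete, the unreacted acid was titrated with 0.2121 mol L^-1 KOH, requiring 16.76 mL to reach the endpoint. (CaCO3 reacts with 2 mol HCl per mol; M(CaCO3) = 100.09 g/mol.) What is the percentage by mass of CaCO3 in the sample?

Total n(HCl) added = 0.2803 x 0.04711 = 0.01320 mol.
n(KOH) used = 0.2121 x 0.01676 = 0.003555 mol, which equals the excess n(HCl).
So n(HCl) consumed by the sample = 0.01320 - 0.003555 = 0.009650 mol.
n(CaCO3) = 0.009650 / 2 = 0.004825 mol.
mass CaCO3 = 0.004825 x 100.09 = 0.4829 g, so %CaCO3 = 0.4829/0.6618 x 100 = 73.0%.

73.0%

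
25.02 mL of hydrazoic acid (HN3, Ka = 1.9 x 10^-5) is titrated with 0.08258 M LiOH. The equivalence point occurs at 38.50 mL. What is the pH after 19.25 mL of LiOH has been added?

4.72

19.25 mL is exactly half the equivalence volume (38.50/2), i.e. the half-equivalence point.
There, n(HA) = n(A^-), so pH = pKa = -log(1.9 x 10^-5) = 4.72.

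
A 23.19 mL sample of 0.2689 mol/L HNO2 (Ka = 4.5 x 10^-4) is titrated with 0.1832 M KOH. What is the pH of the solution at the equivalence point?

n(HNO2) = 0.2689 x 0.02319 = 0.006236 mol; V(KOH) at equivalence = 0.006236/0.1832 = 0.03404 L.
At equivalence all the acid is converted to NO2-; total volume = 0.02319 + 0.03404 = 0.05723 L, so [NO2-] = 0.006236/0.05723 = 0.1090 M.
Kb = Kw/Ka = 1.0e-14 / 4.5 x 10^-4 = 2.22e-11.
[OH^-] = sqrt(Kb x [NO2-]) = sqrt(2.22e-11 x 0.1090) = 1.56e-6 M.
pOH = 5.81, so pH = 14.00 - 5.81 = 8.19.

8.19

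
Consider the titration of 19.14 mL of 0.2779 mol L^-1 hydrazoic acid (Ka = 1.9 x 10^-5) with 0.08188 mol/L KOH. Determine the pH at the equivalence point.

8.76

n(HN3) = 0.2779 x 0.01914 = 0.005319 mol; V(KOH) at equivalence = 0.005319/0.08188 = 0.06496 L.
At equivalence all the acid is converted to N3-; total volume = 0.01914 + 0.06496 = 0.08410 L, so [N3-] = 0.005319/0.08410 = 0.06325 M.
Kb = Kw/Ka = 1.0e-14 / 1.9 x 10^-5 = 5.26e-10.
[OH^-] = sqrt(Kb x [N3-]) = sqrt(5.26e-10 x 0.06325) = 5.77e-6 M.
pOH = 5.24, so pH = 14.00 - 5.24 = 8.76.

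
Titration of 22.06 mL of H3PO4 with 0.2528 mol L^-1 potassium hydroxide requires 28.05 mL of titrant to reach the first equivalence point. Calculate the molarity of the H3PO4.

0.321 M

n(KOH) = 0.2528 x 0.02805 = 0.007091 mol.
At the first equivalence point, 1 mol OH^- react per mol H3PO4, so n(H3PO4) = 0.007091 / 1 = 0.007091 mol.
[H3PO4] = 0.007091 / 0.02206 L = 0.321 M.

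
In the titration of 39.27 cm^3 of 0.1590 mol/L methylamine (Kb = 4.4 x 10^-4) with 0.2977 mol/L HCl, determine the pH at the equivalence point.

n(CH3NH2) = 0.1590 x 0.03927 = 0.006244 mol; V(HCl) at equivalence = 0.006244/0.2977 = 0.02097 L.
At equivalence the base is fully converted to CH3NH3+; total volume = 0.06024 L, so [CH3NH3+] = 0.006244/0.06024 = 0.1036 M.
Ka(CH3NH3+) = Kw/Kb = 1.0e-14 / 4.4 x 10^-4 = 2.27e-11.
[H^+] = sqrt(Ka x [CH3NH3+]) = sqrt(2.27e-11 x 0.1036) = 1.53e-6 M.
pH = -log(1.53e-6) = 5.81.

5.81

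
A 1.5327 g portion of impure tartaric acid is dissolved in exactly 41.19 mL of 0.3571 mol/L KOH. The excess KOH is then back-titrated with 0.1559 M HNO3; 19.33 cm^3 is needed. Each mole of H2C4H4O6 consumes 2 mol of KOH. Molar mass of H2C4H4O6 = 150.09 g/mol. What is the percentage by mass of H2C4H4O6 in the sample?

Total n(KOH) added = 0.3571 x 0.04119 = 0.01471 mol.
n(HNO3) used = 0.1559 x 0.01933 = 0.003014 mol, which equals the excess n(KOH).
So n(KOH) consumed by the sample = 0.01471 - 0.003014 = 0.01170 mol.
n(H2C4H4O6) = 0.01170 / 2 = 0.005848 mol.
mass H2C4H4O6 = 0.005848 x 150.09 = 0.8777 g, so %H2C4H4O6 = 0.8777/1.5327 x 100 = 57.3%.

57.3%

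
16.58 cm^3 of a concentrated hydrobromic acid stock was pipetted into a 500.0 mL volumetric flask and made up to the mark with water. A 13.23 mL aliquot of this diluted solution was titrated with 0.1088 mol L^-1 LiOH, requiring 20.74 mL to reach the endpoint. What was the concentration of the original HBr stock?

n(LiOH) = 0.1088 x 0.02074 = 0.002257 mol.
n(HBr) in the aliquot = 0.002257 mol.
[diluted HBr] = 0.002257 / 0.01323 = 0.1706 M.
Dilution factor = 500.0/16.58 = 30.16, so [stock] = 0.1706 x 30.16 = 5.14 M.

5.14 M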